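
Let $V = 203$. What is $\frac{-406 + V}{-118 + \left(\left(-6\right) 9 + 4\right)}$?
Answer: $\frac{29}{24} \approx 1.2083$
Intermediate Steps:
$\frac{-406 + V}{-118 + \left(\left(-6\right) 9 + 4\right)} = \frac{-406 + 203}{-118 + \left(\left(-6\right) 9 + 4\right)} = - \frac{203}{-118 + \left(-54 + 4\right)} = - \frac{203}{-118 - 50} = - \frac{203}{-168} = \left(-203\right) \left(- \frac{1}{168}\right) = \frac{29}{24}$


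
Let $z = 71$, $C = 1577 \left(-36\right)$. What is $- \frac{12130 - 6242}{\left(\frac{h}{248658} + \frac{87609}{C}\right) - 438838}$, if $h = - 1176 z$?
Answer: $\frac{243040318464}{18114093739291} \approx 0.013417$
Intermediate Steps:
$C = -56772$
$h = -83496$ ($h = \left(-1176\right) 71 = -83496$)
$- \frac{12130 - 6242}{\left(\frac{h}{248658} + \frac{87609}{C}\right) - 438838} = - \frac{12130 - 6242}{\left(- \frac{83496}{248658} + \frac{87609}{-56772}\right) - 438838} = - \frac{5888}{\left(\left(-83496\right) \frac{1}{248658} + 87609 \left(- \frac{1}{56772}\right)\right) - 438838} = - \frac{5888}{\left(- \frac{13916}{41443} - \frac{1537}{996}\right) - 438838} = - \frac{5888}{- \frac{77558227}{41277228} - 438838} = - \frac{5888}{- \frac{18114093739291}{41277228}} = - \frac{5888 \left(-41277228\right)}{18114093739291} = \left(-1\right) \left(- \frac{243040318464}{18114093739291}\right) = \frac{243040318464}{18114093739291}$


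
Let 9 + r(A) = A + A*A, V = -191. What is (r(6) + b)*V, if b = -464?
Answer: 82321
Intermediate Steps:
r(A) = -9 + A + A**2 (r(A) = -9 + (A + A*A) = -9 + (A + A**2) = -9 + A + A**2)
(r(6) + b)*V = ((-9 + 6 + 6**2) - 464)*(-191) = ((-9 + 6 + 36) - 464)*(-191) = (33 - 464)*(-191) = -431*(-191) = 82321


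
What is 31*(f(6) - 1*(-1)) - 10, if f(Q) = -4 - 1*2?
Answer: -165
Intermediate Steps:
f(Q) = -6 (f(Q) = -4 - 2 = -6)
31*(f(6) - 1*(-1)) - 10 = 31*(-6 - 1*(-1)) - 10 = 31*(-6 + 1) - 10 = 31*(-5) - 10 = -155 - 10 = -165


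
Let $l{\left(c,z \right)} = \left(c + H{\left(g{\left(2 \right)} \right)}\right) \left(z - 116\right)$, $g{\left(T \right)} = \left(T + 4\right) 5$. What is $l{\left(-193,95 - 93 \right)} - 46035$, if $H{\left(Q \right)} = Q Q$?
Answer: $-126633$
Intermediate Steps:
$g{\left(T \right)} = 20 + 5 T$ ($g{\left(T \right)} = \left(4 + T\right) 5 = 20 + 5 T$)
$H{\left(Q \right)} = Q^{2}$
$l{\left(c,z \right)} = \left(-116 + z\right) \left(900 + c\right)$ ($l{\left(c,z \right)} = \left(c + \left(20 + 5 \cdot 2\right)^{2}\right) \left(z - 116\right) = \left(c + \left(20 + 10\right)^{2}\right) \left(-116 + z\right) = \left(c + 30^{2}\right) \left(-116 + z\right) = \left(c + 900\right) \left(-116 + z\right) = \left(900 + c\right) \left(-116 + z\right) = \left(-116 + z\right) \left(900 + c\right)$)
$l{\left(-193,95 - 93 \right)} - 46035 = \left(-104400 - -22388 + 900 \left(95 - 93\right) - 193 \left(95 - 93\right)\right) - 46035 = \left(-104400 + 22388 + 900 \cdot 2 - 386\right) - 46035 = \left(-104400 + 22388 + 1800 - 386\right) - 46035 = -80598 - 46035 = -126633$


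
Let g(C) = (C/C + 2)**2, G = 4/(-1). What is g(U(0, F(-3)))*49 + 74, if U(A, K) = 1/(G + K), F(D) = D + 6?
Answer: 515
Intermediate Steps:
F(D) = 6 + D
G = -4 (G = 4*(-1) = -4)
U(A, K) = 1/(-4 + K)
g(C) = 9 (g(C) = (1 + 2)**2 = 3**2 = 9)
g(U(0, F(-3)))*49 + 74 = 9*49 + 74 = 441 + 74 = 515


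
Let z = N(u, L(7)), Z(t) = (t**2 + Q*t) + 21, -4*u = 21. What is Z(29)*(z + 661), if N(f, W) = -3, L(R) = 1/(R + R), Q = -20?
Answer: 185556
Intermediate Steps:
u = -21/4 (u = -1/4*21 = -21/4 ≈ -5.2500)
L(R) = 1/(2*R)
Z(t) = 21 + t**2 - 20*t (Z(t) = (t**2 - 20*t) + 21 = 21 + t**2 - 20*t)
z = -3
Z(29)*(z + 661) = (21 + 29**2 - 20*29)*(-3 + 661) = (21 + 841 - 580)*658 = 282*658 = 185556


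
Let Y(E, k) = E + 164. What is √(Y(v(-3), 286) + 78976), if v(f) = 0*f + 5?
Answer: √79145 ≈ 281.33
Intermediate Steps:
v(f) = 5 (v(f) = 0 + 5 = 5)
Y(E, k) = 164 + E
√(Y(v(-3), 286) + 78976) = √((164 + 5) + 78976) = √(169 + 78976) = √79145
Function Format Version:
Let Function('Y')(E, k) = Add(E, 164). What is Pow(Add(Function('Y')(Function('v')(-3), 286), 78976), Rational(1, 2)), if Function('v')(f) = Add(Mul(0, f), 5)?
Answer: Pow(79145, Rational(1, 2)) ≈ 281.33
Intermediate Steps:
Function('v')(f) = 5 (Function('v')(f) = Add(0, 5) = 5)
Function('Y')(E, k) = Add(164, E)
Pow(Add(Function('Y')(Function('v')(-3), 286), 78976), Rational(1, 2)) = Pow(Add(Add(164, 5), 78976), Rational(1, 2)) = Pow(Add(169, 78976), Rational(1, 2)) = Pow(79145, Rational(1, 2))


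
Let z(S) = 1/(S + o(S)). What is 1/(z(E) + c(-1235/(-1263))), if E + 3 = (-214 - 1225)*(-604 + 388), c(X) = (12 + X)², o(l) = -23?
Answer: 495775334862/83500509280207 ≈ 0.0059374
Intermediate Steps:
E = 310821 (E = -3 + (-214 - 1225)*(-604 + 388) = -3 - 1439*(-216) = -3 + 310824 = 310821)
z(S) = 1/(-23 + S) (z(S) = 1/(S - 23) = 1/(-23 + S))
1/(z(E) + c(-1235/(-1263))) = 1/(1/(-23 + 310821) + (12 - 1235/(-1263))²) = 1/(1/310798 + (12 - 1235*(-1/1263))²) = 1/(1/310798 + (12 + 1235/1263)²) = 1/(1/310798 + (16391/1263)²) = 1/(1/310798 + 268664881/1595169) = 1/(83500509280207/495775334862) = 495775334862/83500509280207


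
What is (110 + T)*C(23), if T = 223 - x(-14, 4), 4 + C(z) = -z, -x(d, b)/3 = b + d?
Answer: -8181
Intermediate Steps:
x(d, b) = -3*b - 3*d (x(d, b) = -3*(b + d) = -3*b - 3*d)
C(z) = -4 - z
T = 193 (T = 223 - (-3*4 - 3*(-14)) = 223 - (-12 + 42) = 223 - 1*30 = 223 - 30 = 193)
(110 + T)*C(23) = (110 + 193)*(-4 - 1*23) = 303*(-4 - 23) = 303*(-27) = -8181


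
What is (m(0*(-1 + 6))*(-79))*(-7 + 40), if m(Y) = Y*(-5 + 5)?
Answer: 0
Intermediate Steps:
m(Y) = 0 (m(Y) = Y*0 = 0)
(m(0*(-1 + 6))*(-79))*(-7 + 40) = (0*(-79))*(-7 + 40) = 0*33 = 0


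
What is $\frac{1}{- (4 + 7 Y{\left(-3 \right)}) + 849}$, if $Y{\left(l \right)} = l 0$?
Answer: $\frac{1}{845} \approx 0.0011834$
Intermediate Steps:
$Y{\left(l \right)} = 0$
$\frac{1}{- (4 + 7 Y{\left(-3 \right)}) + 849} = \frac{1}{- (4 + 7 \cdot 0) + 849} = \frac{1}{- (4 + 0) + 849} = \frac{1}{\left(-1\right) 4 + 849} = \frac{1}{-4 + 849} = \frac{1}{845}$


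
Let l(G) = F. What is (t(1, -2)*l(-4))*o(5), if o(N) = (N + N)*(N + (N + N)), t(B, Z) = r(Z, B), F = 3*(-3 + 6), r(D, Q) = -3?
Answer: -4050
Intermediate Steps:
F = 9 (F = 3*3 = 9)
t(B, Z) = -3
l(G) = 9
o(N) = 6*N² (o(N) = (2*N)*(N + 2*N) = (2*N)*(3*N) = 6*N²)
(t(1, -2)*l(-4))*o(5) = (-3*9)*(6*5²) = -162*25 = -27*150 = -4050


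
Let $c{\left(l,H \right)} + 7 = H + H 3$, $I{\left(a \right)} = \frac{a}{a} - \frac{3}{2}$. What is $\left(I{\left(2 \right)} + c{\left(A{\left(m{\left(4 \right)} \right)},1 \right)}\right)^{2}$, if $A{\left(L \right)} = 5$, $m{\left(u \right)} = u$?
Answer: $\frac{49}{4} \approx 12.25$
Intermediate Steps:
$I{\left(a \right)} = - \frac{1}{2}$ ($I{\left(a \right)} = 1 - \frac{3}{2} = - \frac{1}{2}$)
$c{\left(l,H \right)} = -7 + 4 H$ ($c{\left(l,H \right)} = -7 + \left(H + H 3\right) = -7 + \left(H + 3 H\right) = -7 + 4 H$)
$\left(I{\left(2 \right)} + c{\left(A{\left(m{\left(4 \right)} \right)},1 \right)}\right)^{2} = \left(- \frac{1}{2} + \left(-7 + 4 \cdot 1\right)\right)^{2} = \left(- \frac{1}{2} + \left(-7 + 4\right)\right)^{2} = \left(- \frac{1}{2} - 3\right)^{2} = \left(- \frac{7}{2}\right)^{2} = \frac{49}{4}$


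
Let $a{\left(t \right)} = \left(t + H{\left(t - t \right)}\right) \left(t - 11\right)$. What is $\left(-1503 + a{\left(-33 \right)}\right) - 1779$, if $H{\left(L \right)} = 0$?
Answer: $-1830$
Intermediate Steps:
$a{\left(t \right)} = t \left(-11 + t\right)$ ($a{\left(t \right)} = \left(t + 0\right) \left(t - 11\right) = t \left(-11 + t\right)$)
$\left(-1503 + a{\left(-33 \right)}\right) - 1779 = \left(-1503 - 33 \left(-11 - 33\right)\right) - 1779 = \left(-1503 - -1452\right) - 1779 = \left(-1503 + 1452\right) - 1779 = -51 - 1779 = -1830$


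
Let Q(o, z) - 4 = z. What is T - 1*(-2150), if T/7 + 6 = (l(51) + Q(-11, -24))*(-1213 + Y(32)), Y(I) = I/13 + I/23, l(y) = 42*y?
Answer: -5369610598/299 ≈ -1.7959e+7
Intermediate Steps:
Y(I) = 36*I/299 (Y(I) = I*(1/13) + I*(1/23) = I/13 + I/23 = 36*I/299)
Q(o, z) = 4 + z
T = -5370253448/299 (T = -42 + 7*((42*51 + (4 - 24))*(-1213 + (36/299)*32)) = -42 + 7*((2142 - 20)*(-1213 + 1152/299)) = -42 + 7*(2122*(-361535/299)) = -42 + 7*(-767177270/299) = -42 - 5370240890/299 = -5370253448/299 ≈ -1.7961e+7)
T - 1*(-2150) = -5370253448/299 - 1*(-2150) = -5370253448/299 + 2150 = -5369610598/299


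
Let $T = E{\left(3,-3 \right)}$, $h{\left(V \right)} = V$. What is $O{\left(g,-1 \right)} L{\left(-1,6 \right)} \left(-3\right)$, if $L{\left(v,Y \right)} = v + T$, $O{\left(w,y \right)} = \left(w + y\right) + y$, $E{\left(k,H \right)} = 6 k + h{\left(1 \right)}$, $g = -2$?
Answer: $216$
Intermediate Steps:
$E{\left(k,H \right)} = 1 + 6 k$ ($E{\left(k,H \right)} = 6 k + 1 = 1 + 6 k$)
$T = 19$ ($T = 1 + 6 \cdot 3 = 1 + 18 = 19$)
$O{\left(w,y \right)} = w + 2 y$
$L{\left(v,Y \right)} = 19 + v$ ($L{\left(v,Y \right)} = v + 19 = 19 + v$)
$O{\left(g,-1 \right)} L{\left(-1,6 \right)} \left(-3\right) = \left(-2 + 2 \left(-1\right)\right) \left(19 - 1\right) \left(-3\right) = \left(-2 - 2\right) 18 \left(-3\right) = \left(-4\right) 18 \left(-3\right) = \left(-72\right) \left(-3\right) = 216$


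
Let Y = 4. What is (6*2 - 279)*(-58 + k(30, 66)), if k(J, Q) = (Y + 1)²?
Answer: 8811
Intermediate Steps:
k(J, Q) = 25 (k(J, Q) = (4 + 1)² = 5² = 25)
(6*2 - 279)*(-58 + k(30, 66)) = (6*2 - 279)*(-58 + 25) = (12 - 279)*(-33) = -267*(-33) = 8811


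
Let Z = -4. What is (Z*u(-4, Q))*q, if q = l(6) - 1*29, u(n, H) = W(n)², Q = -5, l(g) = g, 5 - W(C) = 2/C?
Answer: 2783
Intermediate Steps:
W(C) = 5 - 2/C
u(n, H) = (5 - 2/n)²
q = -23 (q = 6 - 1*29 = 6 - 29 = -23)
(Z*u(-4, Q))*q = -4*(-2 + 5*(-4))²/(-4)²*(-23) = -(-2 - 20)²/4*(-23) = -(-22)²/4*(-23) = -484/4*(-23) = -4*121/4*(-23) = -121*(-23) = 2783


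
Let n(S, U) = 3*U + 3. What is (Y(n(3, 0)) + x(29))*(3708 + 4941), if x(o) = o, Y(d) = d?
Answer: 276768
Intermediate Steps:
n(S, U) = 3 + 3*U
(Y(n(3, 0)) + x(29))*(3708 + 4941) = ((3 + 3*0) + 29)*(3708 + 4941) = ((3 + 0) + 29)*8649 = (3 + 29)*8649 = 32*8649 = 276768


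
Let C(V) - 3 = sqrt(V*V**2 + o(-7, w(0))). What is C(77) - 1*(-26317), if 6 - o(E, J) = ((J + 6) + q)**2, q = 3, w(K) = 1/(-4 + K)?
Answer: 26320 + sqrt(7303399)/4 ≈ 26996.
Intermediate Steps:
o(E, J) = 6 - (9 + J)**2 (o(E, J) = 6 - ((J + 6) + 3)**2 = 6 - ((6 + J) + 3)**2 = 6 - (9 + J)**2)
C(V) = 3 + sqrt(-1129/16 + V**3) (C(V) = 3 + sqrt(V*V**2 + (6 - (9 + 1/(-4 + 0))**2)) = 3 + sqrt(V**3 + (6 - (9 + 1/(-4))**2)) = 3 + sqrt(V**3 + (6 - (9 - 1/4)**2)) = 3 + sqrt(V**3 + (6 - (35/4)**2)) = 3 + sqrt(V**3 + (6 - 1*1225/16)) = 3 + sqrt(V**3 + (6 - 1225/16)) = 3 + sqrt(V**3 - 1129/16) = 3 + sqrt(-1129/16 + V**3))
C(77) - 1*(-26317) = (3 + sqrt(-1129 + 16*77**3)/4) - 1*(-26317) = (3 + sqrt(-1129 + 16*456533)/4) + 26317 = (3 + sqrt(-1129 + 7304528)/4) + 26317 = (3 + sqrt(7303399)/4) + 26317 = 26320 + sqrt(7303399)/4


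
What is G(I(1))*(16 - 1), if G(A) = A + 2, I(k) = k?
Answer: 45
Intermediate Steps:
G(A) = 2 + A
G(I(1))*(16 - 1) = (2 + 1)*(16 - 1) = 3*15 = 45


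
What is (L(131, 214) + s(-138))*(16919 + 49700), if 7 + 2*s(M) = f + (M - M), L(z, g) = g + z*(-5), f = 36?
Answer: -56826007/2 ≈ -2.8413e+7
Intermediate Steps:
L(z, g) = g - 5*z
s(M) = 29/2 (s(M) = -7/2 + (36 + (M - M))/2 = -7/2 + (36 + 0)/2 = -7/2 + (½)*36 = -7/2 + 18 = 29/2)
(L(131, 214) + s(-138))*(16919 + 49700) = ((214 - 5*131) + 29/2)*(16919 + 49700) = ((214 - 655) + 29/2)*66619 = (-441 + 29/2)*66619 = -853/2*66619 = -56826007/2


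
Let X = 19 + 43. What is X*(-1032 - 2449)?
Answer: -215822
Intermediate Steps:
X = 62
X*(-1032 - 2449) = 62*(-1032 - 2449) = 62*(-3481) = -215822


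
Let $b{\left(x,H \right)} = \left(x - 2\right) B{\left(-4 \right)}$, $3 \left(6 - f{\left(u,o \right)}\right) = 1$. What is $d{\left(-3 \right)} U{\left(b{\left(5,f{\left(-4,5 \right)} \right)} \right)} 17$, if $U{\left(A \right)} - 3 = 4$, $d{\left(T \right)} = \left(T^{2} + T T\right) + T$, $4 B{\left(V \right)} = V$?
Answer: $1785$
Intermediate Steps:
$B{\left(V \right)} = \frac{V}{4}$
$f{\left(u,o \right)} = \frac{17}{3}$ ($f{\left(u,o \right)} = 6 - \frac{1}{3} = \frac{17}{3}$)
$d{\left(T \right)} = T + 2 T^{2}$ ($d{\left(T \right)} = \left(T^{2} + T^{2}\right) + T = 2 T^{2} + T = T + 2 T^{2}$)
$b{\left(x,H \right)} = 2 - x$ ($b{\left(x,H \right)} = \left(x - 2\right) \frac{1}{4} \left(-4\right) = \left(-2 + x\right) \left(-1\right) = 2 - x$)
$U{\left(A \right)} = 7$ ($U{\left(A \right)} = 3 + 4 = 7$)
$d{\left(-3 \right)} U{\left(b{\left(5,f{\left(-4,5 \right)} \right)} \right)} 17 = - 3 \left(1 + 2 \left(-3\right)\right) 7 \cdot 17 = - 3 \left(1 - 6\right) 7 \cdot 17 = \left(-3\right) \left(-5\right) 7 \cdot 17 = 15 \cdot 7 \cdot 17 = 105 \cdot 17 = 1785$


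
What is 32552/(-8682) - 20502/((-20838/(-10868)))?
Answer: -161263711544/15076293 ≈ -10697.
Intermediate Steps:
32552/(-8682) - 20502/((-20838/(-10868))) = 32552*(-1/8682) - 20502/((-20838*(-1/10868))) = -16276/4341 - 20502/10419/5434 = -16276/4341 - 20502*5434/10419 = -16276/4341 - 37135956/3473 = -161263711544/15076293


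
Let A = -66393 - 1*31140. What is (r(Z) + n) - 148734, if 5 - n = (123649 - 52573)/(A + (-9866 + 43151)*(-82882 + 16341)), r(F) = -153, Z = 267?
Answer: -54960155495700/369152453 ≈ -1.4888e+5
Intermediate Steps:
A = -97533 (A = -66393 - 31140 = -97533)
n = 1845774111/369152453 (n = 5 - (123649 - 52573)/(-97533 + (-9866 + 43151)*(-82882 + 16341)) = 5 - 71076/(-97533 + 33285*(-66541)) = 5 - 71076/(-97533 - 2214817185) = 5 - 71076/(-2214914718) = 5 - 71076*(-1)/2214914718 = 5 - 1*(-11846/369152453) = 5 + 11846/369152453 = 1845774111/369152453 ≈ 5.0000)
(r(Z) + n) - 148734 = (-153 + 1845774111/369152453) - 148734 = -54634551198/369152453 - 148734 = -54960155495700/369152453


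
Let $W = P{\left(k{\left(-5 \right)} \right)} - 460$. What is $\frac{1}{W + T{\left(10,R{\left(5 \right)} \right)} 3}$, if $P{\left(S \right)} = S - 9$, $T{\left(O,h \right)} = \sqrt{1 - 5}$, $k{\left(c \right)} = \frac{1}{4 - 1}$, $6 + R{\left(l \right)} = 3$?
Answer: $- \frac{2109}{988580} - \frac{27 i}{988580} \approx -0.0021334 - 2.7312 \cdot 10^{-5} i$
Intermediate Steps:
$R{\left(l \right)} = -3$ ($R{\left(l \right)} = -6 + 3 = -3$)
$k{\left(c \right)} = \frac{1}{3}$
$T{\left(O,h \right)} = 2 i$ ($T{\left(O,h \right)} = \sqrt{-4} = 2 i$)
$P{\left(S \right)} = -9 + S$
$W = - \frac{1406}{3}$ ($W = \left(-9 + \frac{1}{3}\right) - 460 = - \frac{26}{3} - 460 = - \frac{1406}{3} \approx -468.67$)
$\frac{1}{W + T{\left(10,R{\left(5 \right)} \right)} 3} = \frac{1}{- \frac{1406}{3} + 2 i 3} = \frac{1}{- \frac{1406}{3} + 6 i} = \frac{9 \left(- \frac{1406}{3} - 6 i\right)}{1977160}$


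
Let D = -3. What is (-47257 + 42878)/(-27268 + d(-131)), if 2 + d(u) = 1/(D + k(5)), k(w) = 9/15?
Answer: 52548/327245 ≈ 0.16058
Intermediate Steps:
k(w) = ⅗ (k(w) = 9*(1/15) = ⅗)
d(u) = -29/12 (d(u) = -2 + 1/(-3 + ⅗) = -2 + 1/(-12/5) = -2 - 5/12 = -29/12)
(-47257 + 42878)/(-27268 + d(-131)) = (-47257 + 42878)/(-27268 - 29/12) = -4379/(-327245/12) = -4379*(-12/327245) = 52548/327245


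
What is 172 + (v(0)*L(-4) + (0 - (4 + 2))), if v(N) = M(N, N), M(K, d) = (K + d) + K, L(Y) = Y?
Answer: 166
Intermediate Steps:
M(K, d) = d + 2*K
v(N) = 3*N (v(N) = N + 2*N = 3*N)
172 + (v(0)*L(-4) + (0 - (4 + 2))) = 172 + ((3*0)*(-4) + (0 - (4 + 2))) = 172 + (0*(-4) + (0 - 1*6)) = 172 + (0 + (0 - 6)) = 172 + (0 - 6) = 172 - 6 = 166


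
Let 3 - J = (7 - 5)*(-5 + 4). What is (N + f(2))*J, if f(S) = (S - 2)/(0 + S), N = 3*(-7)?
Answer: -105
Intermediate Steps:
N = -21
f(S) = (-2 + S)/S
J = 5 (J = 3 - (7 - 5)*(-5 + 4) = 3 - 2*(-1) = 3 - 1*(-2) = 3 + 2 = 5)
(N + f(2))*J = (-21 + (-2 + 2)/2)*5 = (-21 + (1/2)*0)*5 = (-21 + 0)*5 = -21*5 = -105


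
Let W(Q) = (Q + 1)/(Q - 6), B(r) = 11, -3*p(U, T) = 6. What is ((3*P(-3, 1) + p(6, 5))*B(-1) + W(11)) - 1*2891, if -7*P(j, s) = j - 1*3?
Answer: -100881/35 ≈ -2882.3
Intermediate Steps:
P(j, s) = 3/7 - j/7 (P(j, s) = -(j - 1*3)/7 = -(j - 3)/7 = -(-3 + j)/7 = 3/7 - j/7)
p(U, T) = -2 (p(U, T) = -1/3*6 = -2)
W(Q) = (1 + Q)/(-6 + Q)
((3*P(-3, 1) + p(6, 5))*B(-1) + W(11)) - 1*2891 = ((3*(3/7 - 1/7*(-3)) - 2)*11 + (1 + 11)/(-6 + 11)) - 1*2891 = ((3*(3/7 + 3/7) - 2)*11 + 12/5) - 2891 = ((3*(6/7) - 2)*11 + (1/5)*12) - 2891 = ((18/7 - 2)*11 + 12/5) - 2891 = ((4/7)*11 + 12/5) - 2891 = (44/7 + 12/5) - 2891 = 304/35 - 2891 = -100881/35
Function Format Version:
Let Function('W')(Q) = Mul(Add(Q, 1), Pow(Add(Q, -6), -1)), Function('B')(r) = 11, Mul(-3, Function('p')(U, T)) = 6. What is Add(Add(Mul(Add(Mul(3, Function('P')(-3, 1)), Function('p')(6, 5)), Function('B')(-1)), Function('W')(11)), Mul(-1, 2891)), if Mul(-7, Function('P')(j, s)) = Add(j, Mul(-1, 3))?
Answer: Rational(-100881, 35) ≈ -2882.3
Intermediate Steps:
Function('P')(j, s) = Add(Rational(3, 7), Mul(Rational(-1, 7), j)) (Function('P')(j, s) = Mul(Rational(-1, 7), Add(j, Mul(-1, 3))) = Mul(Rational(-1, 7), Add(j, -3)) = Mul(Rational(-1, 7), Add(-3, j)) = Add(Rational(3, 7), Mul(Rational(-1, 7), j)))
Function('p')(U, T) = -2 (Function('p')(U, T) = Mul(Rational(-1, 3), 6) = -2)
Function('W')(Q) = Mul(Pow(Add(-6, Q), -1), Add(1, Q)) (Function('W')(Q) = Mul(Add(1, Q), Pow(Add(-6, Q), -1)) = Mul(Pow(Add(-6, Q), -1), Add(1, Q)))
Add(Add(Mul(Add(Mul(3, Function('P')(-3, 1)), Function('p')(6, 5)), Function('B')(-1)), Function('W')(11)), Mul(-1, 2891)) = Add(Add(Mul(Add(Mul(3, Add(Rational(3, 7), Mul(Rational(-1, 7), -3))), -2), 11), Mul(Pow(Add(-6, 11), -1), Add(1, 11))), Mul(-1, 2891)) = Add(Add(Mul(Add(Mul(3, Add(Rational(3, 7), Rational(3, 7))), -2), 11), Mul(Pow(5, -1), 12)), -2891) = Add(Add(Mul(Add(Mul(3, Rational(6, 7)), -2), 11), Mul(Rational(1, 5), 12)), -2891) = Add(Add(Mul(Add(Rational(18, 7), -2), 11), Rational(12, 5)), -2891) = Add(Add(Mul(Rational(4, 7), 11), Rational(12, 5)), -2891) = Add(Add(Rational(44, 7), Rational(12, 5)), -2891) = Add(Rational(304, 35), -2891) = Rational(-100881, 35)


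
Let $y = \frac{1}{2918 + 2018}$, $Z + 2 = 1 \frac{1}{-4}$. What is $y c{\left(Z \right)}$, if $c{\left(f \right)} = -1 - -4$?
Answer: $\frac{3}{4936} \approx 0.00060778$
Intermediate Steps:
$Z = - \frac{9}{4}$ ($Z = -2 + 1 \frac{1}{-4} = -2 + 1 \left(- \frac{1}{4}\right) = -2 - \frac{1}{4} = - \frac{9}{4} \approx -2.25$)
$c{\left(f \right)} = 3$ ($c{\left(f \right)} = -1 + 4 = 3$)
$y = \frac{1}{4936} \approx 0.00020259$
$y c{\left(Z \right)} = \frac{1}{4936} \cdot 3 = \frac{3}{4936}$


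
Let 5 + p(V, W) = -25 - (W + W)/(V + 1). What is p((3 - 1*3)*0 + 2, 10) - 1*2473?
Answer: -7529/3 ≈ -2509.7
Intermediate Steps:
p(V, W) = -30 - 2*W/(1 + V) (p(V, W) = -5 + (-25 - (W + W)/(V + 1)) = -5 + (-25 - 2*W/(1 + V)) = -30 - 2*W/(1 + V))
p((3 - 1*3)*0 + 2, 10) - 1*2473 = 2*(-15 - 1*10 - 15*((3 - 1*3)*0 + 2))/(1 + ((3 - 1*3)*0 + 2)) - 1*2473 = 2*(-15 - 10 - 15*((3 - 3)*0 + 2))/(1 + ((3 - 3)*0 + 2)) - 2473 = 2*(-15 - 10 - 15*(0*0 + 2))/(1 + (0*0 + 2)) - 2473 = 2*(-15 - 10 - 15*(0 + 2))/(1 + (0 + 2)) - 2473 = 2*(-15 - 10 - 15*2)/(1 + 2) - 2473 = 2*(-15 - 10 - 30)/3 - 2473 = 2*(⅓)*(-55) - 2473 = -110/3 - 2473 = -7529/3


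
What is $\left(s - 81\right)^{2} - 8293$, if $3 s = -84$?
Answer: $3588$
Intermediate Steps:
$s = -28$ ($s = \frac{1}{3} \left(-84\right) = -28$)
$\left(s - 81\right)^{2} - 8293 = \left(-28 - 81\right)^{2} - 8293 = \left(-109\right)^{2} - 8293 = 11881 - 8293 = 3588$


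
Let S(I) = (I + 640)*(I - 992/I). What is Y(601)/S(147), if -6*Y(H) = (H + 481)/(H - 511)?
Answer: -26509/1460302110 ≈ -1.8153e-5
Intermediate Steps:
S(I) = (640 + I)*(I - 992/I)
Y(H) = -(481 + H)/(6*(-511 + H)) (Y(H) = -(H + 481)/(6*(H - 511)) = -(481 + H)/(6*(-511 + H)))
Y(601)/S(147) = ((-481 - 1*601)/(6*(-511 + 601)))/(-992 + 147**2 - 634880/147 + 640*147) = ((1/6)*(-481 - 601)/90)/(-992 + 21609 - 634880*1/147 + 94080) = ((1/6)*(1/90)*(-1082))/(-992 + 21609 - 634880/147 + 94080) = -541/(270*16225579/147) = -541/270*147/16225579 = -26509/1460302110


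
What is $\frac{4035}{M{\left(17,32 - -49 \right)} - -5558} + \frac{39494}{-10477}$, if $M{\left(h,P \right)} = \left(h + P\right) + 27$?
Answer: $- \frac{182169707}{59540791} \approx -3.0596$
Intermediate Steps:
$M{\left(h,P \right)} = 27 + P + h$ ($M{\left(h,P \right)} = \left(P + h\right) + 27 = 27 + P + h$)
$\frac{4035}{M{\left(17,32 - -49 \right)} - -5558} + \frac{39494}{-10477} = \frac{4035}{\left(27 + \left(32 - -49\right) + 17\right) - -5558} + \frac{39494}{-10477} = \frac{4035}{\left(27 + \left(32 + 49\right) + 17\right) + 5558} + 39494 \left(- \frac{1}{10477}\right) = \frac{4035}{\left(27 + 81 + 17\right) + 5558} - \frac{39494}{10477} = \frac{4035}{125 + 5558} - \frac{39494}{10477} = \frac{4035}{5683} - \frac{39494}{10477} = - \frac{182169707}{59540791}$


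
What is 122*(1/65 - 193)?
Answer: -1530368/65 ≈ -23544.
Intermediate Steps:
122*(1/65 - 193) = 122*(-12544/65) = -1530368/65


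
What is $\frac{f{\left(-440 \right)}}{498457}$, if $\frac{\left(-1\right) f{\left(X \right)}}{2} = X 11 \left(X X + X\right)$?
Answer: $\frac{1869788800}{498457} \approx 3751.2$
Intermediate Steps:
$f{\left(X \right)} = - 22 X \left(X + X^{2}\right)$ ($f{\left(X \right)} = - 2 X 11 \left(X X + X\right) = - 2 \cdot 11 X \left(X^{2} + X\right) = - 2 \cdot 11 X \left(X + X^{2}\right) = - 22 X \left(X + X^{2}\right)$)
$\frac{f{\left(-440 \right)}}{498457} = \frac{22 \left(-440\right)^{2} \left(-1 - -440\right)}{498457} = 22 \cdot 193600 \left(-1 + 440\right) \frac{1}{498457} = 22 \cdot 193600 \cdot 439 \cdot \frac{1}{498457} = 1869788800 \cdot \frac{1}{498457} = \frac{1869788800}{498457}$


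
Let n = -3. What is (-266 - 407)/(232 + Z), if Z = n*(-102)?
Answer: -673/538 ≈ -1.2509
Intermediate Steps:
Z = 306 (Z = -3*(-102) = 306)
(-266 - 407)/(232 + Z) = (-266 - 407)/(232 + 306) = -673/538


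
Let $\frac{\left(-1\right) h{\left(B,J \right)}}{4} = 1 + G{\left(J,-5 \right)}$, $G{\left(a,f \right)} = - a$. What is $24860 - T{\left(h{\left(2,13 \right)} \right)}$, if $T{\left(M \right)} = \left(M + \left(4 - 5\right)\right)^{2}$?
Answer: $22651$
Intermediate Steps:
$h{\left(B,J \right)} = -4 + 4 J$ ($h{\left(B,J \right)} = - 4 \left(1 - J\right) = -4 + 4 J$)
$T{\left(M \right)} = \left(-1 + M\right)^{2}$ ($T{\left(M \right)} = \left(M + \left(4 - 5\right)\right)^{2} = \left(M - 1\right)^{2} = \left(-1 + M\right)^{2}$)
$24860 - T{\left(h{\left(2,13 \right)} \right)} = 24860 - \left(-1 + \left(-4 + 4 \cdot 13\right)\right)^{2} = 24860 - \left(-1 + \left(-4 + 52\right)\right)^{2} = 24860 - \left(-1 + 48\right)^{2} = 24860 - 47^{2} = 24860 - 2209 = 22651$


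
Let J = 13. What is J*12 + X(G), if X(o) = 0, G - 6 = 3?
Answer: 156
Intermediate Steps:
G = 9 (G = 6 + 3 = 9)
J*12 + X(G) = 13*12 + 0 = 156 + 0 = 156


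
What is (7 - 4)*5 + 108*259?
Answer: 27987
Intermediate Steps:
(7 - 4)*5 + 108*259 = 3*5 + 27972 = 15 + 27972 = 27987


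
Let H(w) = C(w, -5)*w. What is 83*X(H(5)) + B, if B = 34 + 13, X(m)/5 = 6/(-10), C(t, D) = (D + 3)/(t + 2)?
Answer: -202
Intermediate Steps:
C(t, D) = (3 + D)/(2 + t)
H(w) = -2*w/(2 + w) (H(w) = ((3 - 5)/(2 + w))*w = (-2/(2 + w))*w = -2*w/(2 + w))
X(m) = -3 (X(m) = 5*(6/(-10)) = 5*(6*(-⅒)) = 5*(-⅗) = -3)
B = 47
83*X(H(5)) + B = 83*(-3) + 47 = -249 + 47 = -202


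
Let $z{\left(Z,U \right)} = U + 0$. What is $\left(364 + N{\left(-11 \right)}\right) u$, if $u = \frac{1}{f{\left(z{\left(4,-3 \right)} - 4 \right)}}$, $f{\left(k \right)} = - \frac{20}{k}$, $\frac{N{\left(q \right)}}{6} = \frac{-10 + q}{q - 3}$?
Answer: $\frac{2611}{20} \approx 130.55$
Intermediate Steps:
$N{\left(q \right)} = \frac{6 \left(-10 + q\right)}{-3 + q}$ ($N{\left(q \right)} = 6 \frac{-10 + q}{q - 3} = 6 \frac{-10 + q}{-3 + q} = \frac{6 \left(-10 + q\right)}{-3 + q}$)
$z{\left(Z,U \right)} = U$
$u = \frac{7}{20}$ ($u = \frac{1}{\left(-20\right) \frac{1}{-3 - 4}} = \frac{1}{\left(-20\right) \frac{1}{-7}} = \frac{1}{\left(-20\right) \left(- \frac{1}{7}\right)} = \frac{1}{\frac{20}{7}} = \frac{7}{20} \approx 0.35$)
$\left(364 + N{\left(-11 \right)}\right) u = \left(364 + \frac{6 \left(-10 - 11\right)}{-3 - 11}\right) \frac{7}{20} = \left(364 + 6 \frac{1}{-14} \left(-21\right)\right) \frac{7}{20} = \left(364 + 6 \left(- \frac{1}{14}\right) \left(-21\right)\right) \frac{7}{20} = \left(364 + 9\right) \frac{7}{20} = 373 \cdot \frac{7}{20} = \frac{2611}{20}$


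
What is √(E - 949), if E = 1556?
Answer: √607 ≈ 24.637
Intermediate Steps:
√(E - 949) = √(1556 - 949) = √607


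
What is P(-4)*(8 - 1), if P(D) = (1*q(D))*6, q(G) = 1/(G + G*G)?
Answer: 7/2 ≈ 3.5000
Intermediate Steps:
q(G) = 1/(G + G**2)
P(D) = 6/(D*(1 + D)) (P(D) = (1*(1/(D*(1 + D))))*6 = (1/(D*(1 + D)))*6 = 6/(D*(1 + D)))
P(-4)*(8 - 1) = (6/(-4*(1 - 4)))*(8 - 1) = (6*(-1/4)/(-3))*7 = (6*(-1/4)*(-1/3))*7 = (1/2)*7 = 7/2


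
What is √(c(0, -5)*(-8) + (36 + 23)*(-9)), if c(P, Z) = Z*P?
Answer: 3*I*√59 ≈ 23.043*I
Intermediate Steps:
c(P, Z) = P*Z
√(c(0, -5)*(-8) + (36 + 23)*(-9)) = √((0*(-5))*(-8) + (36 + 23)*(-9)) = √(0*(-8) + 59*(-9)) = √(0 - 531) = √(-531) = 3*I*√59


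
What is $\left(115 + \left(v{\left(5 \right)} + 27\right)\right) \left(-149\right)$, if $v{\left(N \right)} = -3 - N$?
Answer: $-19966$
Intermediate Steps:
$\left(115 + \left(v{\left(5 \right)} + 27\right)\right) \left(-149\right) = \left(115 + \left(\left(-3 - 5\right) + 27\right)\right) \left(-149\right) = \left(115 + \left(-8 + 27\right)\right) \left(-149\right) = \left(115 + 19\right) \left(-149\right) = 134 \left(-149\right) = -19966$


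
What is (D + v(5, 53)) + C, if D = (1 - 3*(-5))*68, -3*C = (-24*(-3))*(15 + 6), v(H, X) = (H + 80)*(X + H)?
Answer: 5514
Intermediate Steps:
v(H, X) = (80 + H)*(H + X)
C = -504 (C = -(-24*(-3))*(15 + 6)/3 = -24*21 = -1/3*1512 = -504)
D = 1088 (D = (1 + 15)*68 = 16*68 = 1088)
(D + v(5, 53)) + C = (1088 + (5**2 + 80*5 + 80*53 + 5*53)) - 504 = (1088 + (25 + 400 + 4240 + 265)) - 504 = (1088 + 4930) - 504 = 6018 - 504 = 5514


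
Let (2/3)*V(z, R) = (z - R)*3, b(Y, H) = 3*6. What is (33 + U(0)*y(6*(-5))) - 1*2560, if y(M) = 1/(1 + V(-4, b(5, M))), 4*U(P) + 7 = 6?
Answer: -990583/392 ≈ -2527.0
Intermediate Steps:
U(P) = -¼ (U(P) = -7/4 + (¼)*6 = -7/4 + 3/2 = -¼)
b(Y, H) = 18
V(z, R) = -9*R/2 + 9*z/2 (V(z, R) = 3*((z - R)*3)/2 = 3*(-3*R + 3*z)/2 = -9*R/2 + 9*z/2)
y(M) = -1/98 (y(M) = 1/(1 + (-9/2*18 + (9/2)*(-4))) = 1/(1 + (-81 - 18)) = 1/(1 - 99) = 1/(-98) = -1/98)
(33 + U(0)*y(6*(-5))) - 1*2560 = (33 - ¼*(-1/98)) - 1*2560 = (33 + 1/392) - 2560 = 12937/392 - 2560 = -990583/392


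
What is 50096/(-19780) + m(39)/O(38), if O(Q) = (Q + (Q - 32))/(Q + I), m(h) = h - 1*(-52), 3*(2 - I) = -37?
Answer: 68996047/652740 ≈ 105.70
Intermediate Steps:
I = 43/3 (I = 2 - 1/3*(-37) = 2 + 37/3 = 43/3 ≈ 14.333)
m(h) = 52 + h (m(h) = h + 52 = 52 + h)
O(Q) = (-32 + 2*Q)/(43/3 + Q) (O(Q) = (Q + (Q - 32))/(Q + 43/3) = (Q + (-32 + Q))/(43/3 + Q) = (-32 + 2*Q)/(43/3 + Q))
50096/(-19780) + m(39)/O(38) = 50096/(-19780) + (52 + 39)/((6*(-16 + 38)/(43 + 3*38))) = 50096*(-1/19780) + 91/((6*22/(43 + 114))) = -12524/4945 + 91/((6*22/157)) = -12524/4945 + 91/((6*(1/157)*22)) = -12524/4945 + 91/(132/157) = -12524/4945 + 91*(157/132) = -12524/4945 + 14287/132 = 68996047/652740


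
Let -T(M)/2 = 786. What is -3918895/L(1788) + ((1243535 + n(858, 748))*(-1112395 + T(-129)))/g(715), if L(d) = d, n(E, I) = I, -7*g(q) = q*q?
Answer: 17346301514376701/914070300 ≈ 1.8977e+7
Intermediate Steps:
g(q) = -q²/7 (g(q) = -q*q/7 = -q²/7)
T(M) = -1572 (T(M) = -2*786 = -1572)
-3918895/L(1788) + ((1243535 + n(858, 748))*(-1112395 + T(-129)))/g(715) = -3918895/1788 + ((1243535 + 748)*(-1112395 - 1572))/((-⅐*715²)) = -3918895*1/1788 + (1244283*(-1113967))/((-⅐*511225)) = -3918895/1788 - 1386090200661/(-511225/7) = -3918895/1788 - 1386090200661*(-7/511225) = -3918895/1788 + 9702631404627/511225 = 17346301514376701/914070300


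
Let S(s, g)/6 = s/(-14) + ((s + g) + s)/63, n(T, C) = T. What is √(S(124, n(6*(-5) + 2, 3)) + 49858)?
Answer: √21973182/21 ≈ 223.22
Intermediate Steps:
S(s, g) = -5*s/21 + 2*g/21 (S(s, g) = 6*(s/(-14) + ((s + g) + s)/63) = 6*(s*(-1/14) + ((g + s) + s)*(1/63)) = 6*(-s/14 + (g + 2*s)*(1/63)) = 6*(-s/14 + (g/63 + 2*s/63)) = 6*(-5*s/126 + g/63) = -5*s/21 + 2*g/21)
√(S(124, n(6*(-5) + 2, 3)) + 49858) = √((-5/21*124 + 2*(6*(-5) + 2)/21) + 49858) = √((-620/21 + 2*(-30 + 2)/21) + 49858) = √((-620/21 + (2/21)*(-28)) + 49858) = √((-620/21 - 8/3) + 49858) = √(-676/21 + 49858) = √(1046342/21) = √21973182/21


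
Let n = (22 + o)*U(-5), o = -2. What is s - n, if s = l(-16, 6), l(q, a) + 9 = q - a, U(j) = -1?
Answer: -11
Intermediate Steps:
l(q, a) = -9 + q - a (l(q, a) = -9 + (q - a) = -9 + q - a)
s = -31 (s = -9 - 16 - 1*6 = -9 - 16 - 6 = -31)
n = -20 (n = (22 - 2)*(-1) = 20*(-1) = -20)
s - n = -31 - 1*(-20) = -31 + 20 = -11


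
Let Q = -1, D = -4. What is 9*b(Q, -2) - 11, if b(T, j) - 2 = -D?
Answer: 43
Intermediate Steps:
b(T, j) = 6 (b(T, j) = 2 - 1*(-4) = 2 + 4 = 6)
9*b(Q, -2) - 11 = 9*6 - 11 = 54 - 11 = 43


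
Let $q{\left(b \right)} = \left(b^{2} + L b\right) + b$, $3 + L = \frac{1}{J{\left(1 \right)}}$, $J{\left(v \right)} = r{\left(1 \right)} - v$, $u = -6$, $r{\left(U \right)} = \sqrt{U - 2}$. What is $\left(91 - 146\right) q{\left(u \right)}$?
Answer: $-2805 - 165 i \approx -2805.0 - 165.0 i$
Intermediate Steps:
$r{\left(U \right)} = \sqrt{-2 + U}$
$J{\left(v \right)} = i - v$ ($J{\left(v \right)} = \sqrt{-2 + 1} - v = \sqrt{-1} - v = i - v$)
$L = -3 + \frac{-1 - i}{2}$ ($L = -3 + \frac{1}{i - 1} = -3 + \frac{1}{-1 + i} = -3 + \frac{-1 - i}{2} \approx -3.5 - 0.5 i$)
$q{\left(b \right)} = b + b^{2} + b \left(- \frac{7}{2} - \frac{i}{2}\right)$ ($q{\left(b \right)} = \left(b^{2} + \left(- \frac{7}{2} - \frac{i}{2}\right) b\right) + b = \left(b^{2} + b \left(- \frac{7}{2} - \frac{i}{2}\right)\right) + b = b + b^{2} + b \left(- \frac{7}{2} - \frac{i}{2}\right)$)
$\left(91 - 146\right) q{\left(u \right)} = \left(91 - 146\right) \left(\left(- \frac{1}{2}\right) \left(-6\right) \left(5 + i - -12\right)\right) = - 55 \left(\left(- \frac{1}{2}\right) \left(-6\right) \left(5 + i + 12\right)\right) = - 55 \left(\left(- \frac{1}{2}\right) \left(-6\right) \left(17 + i\right)\right) = - 55 \left(51 + 3 i\right) = -2805 - 165 i$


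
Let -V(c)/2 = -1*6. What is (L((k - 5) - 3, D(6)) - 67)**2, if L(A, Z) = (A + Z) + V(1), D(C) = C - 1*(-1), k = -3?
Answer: 3481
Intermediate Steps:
V(c) = 12 (V(c) = -(-2)*6 = -2*(-6) = 12)
D(C) = 1 + C (D(C) = C + 1 = 1 + C)
L(A, Z) = 12 + A + Z (L(A, Z) = (A + Z) + 12 = 12 + A + Z)
(L((k - 5) - 3, D(6)) - 67)**2 = ((12 + ((-3 - 5) - 3) + (1 + 6)) - 67)**2 = ((12 + (-8 - 3) + 7) - 67)**2 = ((12 - 11 + 7) - 67)**2 = (8 - 67)**2 = (-59)**2 = 3481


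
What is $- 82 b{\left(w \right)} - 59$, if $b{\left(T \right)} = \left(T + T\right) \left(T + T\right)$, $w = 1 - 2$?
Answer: $-387$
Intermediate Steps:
$w = -1$
$b{\left(T \right)} = 4 T^{2}$ ($b{\left(T \right)} = 2 T 2 T = 4 T^{2}$)
$- 82 b{\left(w \right)} - 59 = - 82 \cdot 4 \left(-1\right)^{2} - 59 = - 82 \cdot 4 \cdot 1 - 59 = \left(-82\right) 4 - 59 = -328 - 59 = -387$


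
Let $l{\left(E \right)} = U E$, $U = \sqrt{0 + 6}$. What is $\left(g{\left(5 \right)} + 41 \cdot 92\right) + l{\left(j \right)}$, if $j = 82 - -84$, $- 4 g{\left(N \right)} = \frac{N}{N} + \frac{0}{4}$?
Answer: $\frac{15087}{4} + 166 \sqrt{6} \approx 4178.4$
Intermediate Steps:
$g{\left(N \right)} = - \frac{1}{4}$ ($g{\left(N \right)} = - \frac{\frac{N}{N} + \frac{0}{4}}{4} = - \frac{1 + 0 \cdot \frac{1}{4}}{4} = - \frac{1 + 0}{4} = \left(- \frac{1}{4}\right) 1 = - \frac{1}{4}$)
$j = 166$ ($j = 82 + 84 = 166$)
$U = \sqrt{6} \approx 2.4495$
$l{\left(E \right)} = E \sqrt{6}$ ($l{\left(E \right)} = \sqrt{6} E = E \sqrt{6}$)
$\left(g{\left(5 \right)} + 41 \cdot 92\right) + l{\left(j \right)} = \left(- \frac{1}{4} + 41 \cdot 92\right) + 166 \sqrt{6} = \left(- \frac{1}{4} + 3772\right) + 166 \sqrt{6} = \frac{15087}{4} + 166 \sqrt{6}$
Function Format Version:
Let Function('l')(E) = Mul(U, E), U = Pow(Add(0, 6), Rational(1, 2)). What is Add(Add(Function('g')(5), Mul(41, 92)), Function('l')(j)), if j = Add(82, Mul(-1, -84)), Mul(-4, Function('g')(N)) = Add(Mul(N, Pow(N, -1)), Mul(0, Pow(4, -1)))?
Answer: Add(Rational(15087, 4), Mul(166, Pow(6, Rational(1, 2)))) ≈ 4178.4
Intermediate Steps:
Function('g')(N) = Rational(-1, 4) (Function('g')(N) = Mul(Rational(-1, 4), Add(Mul(N, Pow(N, -1)), Mul(0, Pow(4, -1)))) = Mul(Rational(-1, 4), Add(1, Mul(0, Rational(1, 4)))) = Mul(Rational(-1, 4), Add(1, 0)) = Mul(Rational(-1, 4), 1) = Rational(-1, 4))
j = 166 (j = Add(82, 84) = 166)
U = Pow(6, Rational(1, 2)) ≈ 2.4495
Function('l')(E) = Mul(E, Pow(6, Rational(1, 2))) (Function('l')(E) = Mul(Pow(6, Rational(1, 2)), E) = Mul(E, Pow(6, Rational(1, 2))))
Add(Add(Function('g')(5), Mul(41, 92)), Function('l')(j)) = Add(Add(Rational(-1, 4), Mul(41, 92)), Mul(166, Pow(6, Rational(1, 2)))) = Add(Add(Rational(-1, 4), 3772), Mul(166, Pow(6, Rational(1, 2)))) = Add(Rational(15087, 4), Mul(166, Pow(6, Rational(1, 2))))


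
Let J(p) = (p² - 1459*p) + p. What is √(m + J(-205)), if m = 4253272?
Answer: √4594187 ≈ 2143.4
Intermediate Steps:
J(p) = p² - 1458*p
√(m + J(-205)) = √(4253272 - 205*(-1458 - 205)) = √(4253272 - 205*(-1663)) = √(4253272 + 340915) = √4594187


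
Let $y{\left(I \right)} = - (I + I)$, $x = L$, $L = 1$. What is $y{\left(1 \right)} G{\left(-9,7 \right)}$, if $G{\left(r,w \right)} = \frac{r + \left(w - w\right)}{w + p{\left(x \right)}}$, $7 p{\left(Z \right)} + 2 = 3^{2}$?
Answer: $\frac{9}{4} \approx 2.25$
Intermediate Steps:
$x = 1$
$p{\left(Z \right)} = 1$ ($p{\left(Z \right)} = - \frac{2}{7} + \frac{3^{2}}{7} = - \frac{2}{7} + \frac{1}{7} \cdot 9 = - \frac{2}{7} + \frac{9}{7} = 1$)
$G{\left(r,w \right)} = \frac{r}{1 + w}$ ($G{\left(r,w \right)} = \frac{r + \left(w - w\right)}{w + 1} = \frac{r + 0}{1 + w} = \frac{r}{1 + w}$)
$y{\left(I \right)} = - 2 I$
$y{\left(1 \right)} G{\left(-9,7 \right)} = \left(-2\right) 1 \left(- \frac{9}{1 + 7}\right) = - 2 \left(- \frac{9}{8}\right) = - 2 \left(\left(-9\right) \frac{1}{8}\right) = \left(-2\right) \left(- \frac{9}{8}\right) = \frac{9}{4}$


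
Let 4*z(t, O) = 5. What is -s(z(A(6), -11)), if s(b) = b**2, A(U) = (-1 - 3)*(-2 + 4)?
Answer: -25/16 ≈ -1.5625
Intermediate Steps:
A(U) = -8 (A(U) = -4*2 = -8)
z(t, O) = 5/4 (z(t, O) = (1/4)*5 = 5/4)
-s(z(A(6), -11)) = -(5/4)**2 = -1*25/16 = -25/16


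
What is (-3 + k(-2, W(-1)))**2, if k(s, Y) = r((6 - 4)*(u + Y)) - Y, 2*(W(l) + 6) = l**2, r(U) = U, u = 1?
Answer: 169/4 ≈ 42.250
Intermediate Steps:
W(l) = -6 + l**2/2
k(s, Y) = 2 + Y (k(s, Y) = (6 - 4)*(1 + Y) - Y = 2*(1 + Y) - Y = (2 + 2*Y) - Y = 2 + Y)
(-3 + k(-2, W(-1)))**2 = (-3 + (2 + (-6 + (1/2)*(-1)**2)))**2 = (-3 + (2 + (-6 + (1/2)*1)))**2 = (-3 + (2 + (-6 + 1/2)))**2 = (-3 + (2 - 11/2))**2 = (-3 - 7/2)**2 = (-13/2)**2 = 169/4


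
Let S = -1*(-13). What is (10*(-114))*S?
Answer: -14820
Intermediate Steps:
S = 13
(10*(-114))*S = (10*(-114))*13 = -1140*13 = -14820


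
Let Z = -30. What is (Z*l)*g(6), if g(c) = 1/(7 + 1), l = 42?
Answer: -315/2 ≈ -157.50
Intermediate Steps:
g(c) = ⅛ (g(c) = 1/8 = ⅛)
(Z*l)*g(6) = -30*42*(⅛) = -1260*⅛ = -315/2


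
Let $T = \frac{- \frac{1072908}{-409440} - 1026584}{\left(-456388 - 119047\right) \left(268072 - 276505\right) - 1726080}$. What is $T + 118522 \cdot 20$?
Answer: $\frac{392339340708349163329}{165513297423000} \approx 2.3704 \cdot 10^{6}$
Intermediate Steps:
$T = - \frac{35026956671}{165513297423000}$ ($T = \frac{\left(-1072908\right) \left(- \frac{1}{409440}\right) - 1026584}{\left(-575435\right) \left(-8433\right) - 1726080} = \frac{\frac{89409}{34120} - 1026584}{4852643355 - 1726080} = - \frac{35026956671}{34120 \cdot 4850917275} = \left(- \frac{35026956671}{34120}\right) \frac{1}{4850917275} = - \frac{35026956671}{165513297423000} \approx -0.00021163$)
$T + 118522 \cdot 20 = - \frac{35026956671}{165513297423000} + 118522 \cdot 20 = - \frac{35026956671}{165513297423000} + 2370440 = \frac{392339340708349163329}{165513297423000}$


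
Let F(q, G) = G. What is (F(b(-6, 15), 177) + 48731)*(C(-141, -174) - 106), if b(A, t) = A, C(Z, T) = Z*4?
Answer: -32768360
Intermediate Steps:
C(Z, T) = 4*Z
(F(b(-6, 15), 177) + 48731)*(C(-141, -174) - 106) = (177 + 48731)*(4*(-141) - 106) = 48908*(-564 - 106) = 48908*(-670) = -32768360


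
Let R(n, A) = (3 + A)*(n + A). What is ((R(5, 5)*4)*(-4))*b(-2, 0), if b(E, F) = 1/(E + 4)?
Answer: -640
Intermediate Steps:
b(E, F) = 1/(4 + E)
R(n, A) = (3 + A)*(A + n)
((R(5, 5)*4)*(-4))*b(-2, 0) = (((5² + 3*5 + 3*5 + 5*5)*4)*(-4))/(4 - 2) = (((25 + 15 + 15 + 25)*4)*(-4))/2 = ((80*4)*(-4))*(½) = (320*(-4))*(½) = -1280*½ = -640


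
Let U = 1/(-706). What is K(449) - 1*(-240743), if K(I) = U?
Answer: 169964557/706 ≈ 2.4074e+5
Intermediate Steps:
U = -1/706 ≈ -0.0014164
K(I) = -1/706
K(449) - 1*(-240743) = -1/706 - 1*(-240743) = -1/706 + 240743 = 169964557/706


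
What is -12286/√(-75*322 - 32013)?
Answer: 12286*I*√56163/56163 ≈ 51.842*I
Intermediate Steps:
-12286/√(-75*322 - 32013) = -12286/√(-24150 - 32013) = -12286*(-I*√56163/56163) = -(-12286)*I*√56163/56163 = 12286*I*√56163/56163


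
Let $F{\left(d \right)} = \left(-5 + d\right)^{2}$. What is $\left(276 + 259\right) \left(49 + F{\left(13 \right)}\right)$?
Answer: $60455$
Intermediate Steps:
$\left(276 + 259\right) \left(49 + F{\left(13 \right)}\right) = \left(276 + 259\right) \left(49 + \left(-5 + 13\right)^{2}\right) = 535 \left(49 + 8^{2}\right) = 535 \left(49 + 64\right) = 535 \cdot 113 = 60455$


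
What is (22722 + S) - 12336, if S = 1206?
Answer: 11592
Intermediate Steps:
(22722 + S) - 12336 = (22722 + 1206) - 12336 = 23928 - 12336 = 11592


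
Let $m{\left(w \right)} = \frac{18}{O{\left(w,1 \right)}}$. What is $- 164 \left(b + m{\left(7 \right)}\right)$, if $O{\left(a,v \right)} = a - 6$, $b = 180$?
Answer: $-32472$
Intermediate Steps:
$O{\left(a,v \right)} = -6 + a$ ($O{\left(a,v \right)} = a - 6 = -6 + a$)
$m{\left(w \right)} = \frac{18}{-6 + w}$
$- 164 \left(b + m{\left(7 \right)}\right) = - 164 \left(180 + \frac{18}{-6 + 7}\right) = - 164 \left(180 + \frac{18}{1}\right) = - 164 \left(180 + 18 \cdot 1\right) = - 164 \left(180 + 18\right) = \left(-164\right) 198 = -32472$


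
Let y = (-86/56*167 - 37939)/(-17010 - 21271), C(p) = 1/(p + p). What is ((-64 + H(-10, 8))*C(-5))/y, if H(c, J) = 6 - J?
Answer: 11790548/1782455 ≈ 6.6148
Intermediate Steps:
C(p) = 1/(2*p)
y = 1069473/1071868 (y = (-86*1/56*167 - 37939)/(-38281) = (-43/28*167 - 37939)*(-1/38281) = (-7181/28 - 37939)*(-1/38281) = -1069473/28*(-1/38281) = 1069473/1071868 ≈ 0.99777)
((-64 + H(-10, 8))*C(-5))/y = ((-64 + (6 - 1*8))*((½)/(-5)))/(1069473/1071868) = ((-64 + (6 - 8))*((½)*(-⅕)))*(1071868/1069473) = ((-64 - 2)*(-⅒))*(1071868/1069473) = -66*(-⅒)*(1071868/1069473) = (33/5)*(1071868/1069473) = 11790548/1782455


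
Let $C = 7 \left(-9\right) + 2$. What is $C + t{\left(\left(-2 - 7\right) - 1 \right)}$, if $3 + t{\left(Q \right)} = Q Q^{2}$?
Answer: $-1064$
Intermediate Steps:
$C = -61$ ($C = -63 + 2 = -61$)
$t{\left(Q \right)} = -3 + Q^{3}$ ($t{\left(Q \right)} = -3 + Q Q^{2} = -3 + Q^{3}$)
$C + t{\left(\left(-2 - 7\right) - 1 \right)} = -61 + \left(-3 + \left(\left(-2 - 7\right) - 1\right)^{3}\right) = -61 + \left(-3 + \left(-9 - 1\right)^{3}\right) = -61 + \left(-3 + \left(-10\right)^{3}\right) = -61 - 1003 = -1064$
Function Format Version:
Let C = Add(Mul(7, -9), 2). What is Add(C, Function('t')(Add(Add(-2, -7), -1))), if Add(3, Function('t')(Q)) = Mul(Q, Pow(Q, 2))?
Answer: -1064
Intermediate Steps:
C = -61 (C = Add(-63, 2) = -61)
Function('t')(Q) = Add(-3, Pow(Q, 3)) (Function('t')(Q) = Add(-3, Mul(Q, Pow(Q, 2))) = Add(-3, Pow(Q, 3)))
Add(C, Function('t')(Add(Add(-2, -7), -1))) = Add(-61, Add(-3, Pow(Add(Add(-2, -7), -1), 3))) = Add(-61, Add(-3, Pow(Add(-9, -1), 3))) = Add(-61, Add(-3, Pow(-10, 3))) = Add(-61, Add(-3, -1000)) = Add(-61, -1003) = -1064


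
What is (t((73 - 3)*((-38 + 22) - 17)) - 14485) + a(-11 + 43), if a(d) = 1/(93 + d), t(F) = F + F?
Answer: -2388124/125 ≈ -19105.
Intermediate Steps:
t(F) = 2*F
(t((73 - 3)*((-38 + 22) - 17)) - 14485) + a(-11 + 43) = (2*((73 - 3)*((-38 + 22) - 17)) - 14485) + 1/(93 + (-11 + 43)) = (2*(70*(-16 - 17)) - 14485) + 1/(93 + 32) = (2*(70*(-33)) - 14485) + 1/125 = (2*(-2310) - 14485) + 1/125 = (-4620 - 14485) + 1/125 = -19105 + 1/125 = -2388124/125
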